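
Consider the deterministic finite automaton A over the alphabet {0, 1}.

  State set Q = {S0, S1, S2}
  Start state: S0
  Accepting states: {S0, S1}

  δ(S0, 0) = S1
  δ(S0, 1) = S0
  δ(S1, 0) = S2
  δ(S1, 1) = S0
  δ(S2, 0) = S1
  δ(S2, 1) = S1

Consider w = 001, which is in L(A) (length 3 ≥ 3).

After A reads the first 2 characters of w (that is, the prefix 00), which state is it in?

S2

Run of A on the first 2 characters of w = 0 0:
  step 0: S0  (start)
  step 1: S1  (read 0: S0→S1)
  step 2: S2  (read 0: S1→S2)

After reading 2 characters, A is in state S2.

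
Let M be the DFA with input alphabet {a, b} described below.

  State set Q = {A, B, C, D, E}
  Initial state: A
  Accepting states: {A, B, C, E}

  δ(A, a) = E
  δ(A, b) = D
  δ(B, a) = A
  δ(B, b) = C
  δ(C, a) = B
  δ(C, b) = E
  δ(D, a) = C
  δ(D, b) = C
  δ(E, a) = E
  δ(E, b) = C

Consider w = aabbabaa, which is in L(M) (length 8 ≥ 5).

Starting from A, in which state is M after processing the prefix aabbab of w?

C

State sequence: A -a-> E -a-> E -b-> C -b-> E -a-> E -b-> C

After reading 6 characters, M is in state C.
(This kind of state-tracing is the core of the pumping-lemma construction: with 5 states, pigeonhole forces a repeat within the first 5 steps.)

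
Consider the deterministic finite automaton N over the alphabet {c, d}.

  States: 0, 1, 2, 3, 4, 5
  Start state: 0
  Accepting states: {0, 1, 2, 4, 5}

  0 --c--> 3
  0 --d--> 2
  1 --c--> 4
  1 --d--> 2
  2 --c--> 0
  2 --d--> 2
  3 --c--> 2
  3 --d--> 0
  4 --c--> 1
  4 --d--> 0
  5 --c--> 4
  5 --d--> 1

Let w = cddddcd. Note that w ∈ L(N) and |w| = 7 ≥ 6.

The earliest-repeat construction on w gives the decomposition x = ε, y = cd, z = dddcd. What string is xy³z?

cdcdcddddcd

xy^3z = ε·cd·cd·cd·dddcd = cdcdcddddcd.
Reading y = cd takes N from 0 back to 0, so after x·y·y·y the machine is still in 0, and z then leads to the accepting state 2. Hence cdcdcddddcd ∈ L(N).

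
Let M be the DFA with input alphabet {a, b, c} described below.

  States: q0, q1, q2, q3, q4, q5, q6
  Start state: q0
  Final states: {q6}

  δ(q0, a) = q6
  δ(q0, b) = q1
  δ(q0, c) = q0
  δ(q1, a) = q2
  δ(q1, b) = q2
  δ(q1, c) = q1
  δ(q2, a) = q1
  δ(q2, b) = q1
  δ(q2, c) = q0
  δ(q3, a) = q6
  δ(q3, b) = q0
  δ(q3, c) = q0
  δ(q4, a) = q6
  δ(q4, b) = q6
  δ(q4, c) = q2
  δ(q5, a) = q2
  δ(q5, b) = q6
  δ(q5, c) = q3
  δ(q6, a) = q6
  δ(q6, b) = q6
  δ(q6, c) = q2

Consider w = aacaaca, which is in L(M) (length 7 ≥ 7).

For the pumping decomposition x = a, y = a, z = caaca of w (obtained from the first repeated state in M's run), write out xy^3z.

aaaacaaca

xy^3z = a·a·a·a·caaca = aaaacaaca.
Reading y = a takes M from q6 back to q6, so after x·y·y·y the machine is still in q6, and z then leads to the accepting state q6. Hence aaaacaaca ∈ L(M).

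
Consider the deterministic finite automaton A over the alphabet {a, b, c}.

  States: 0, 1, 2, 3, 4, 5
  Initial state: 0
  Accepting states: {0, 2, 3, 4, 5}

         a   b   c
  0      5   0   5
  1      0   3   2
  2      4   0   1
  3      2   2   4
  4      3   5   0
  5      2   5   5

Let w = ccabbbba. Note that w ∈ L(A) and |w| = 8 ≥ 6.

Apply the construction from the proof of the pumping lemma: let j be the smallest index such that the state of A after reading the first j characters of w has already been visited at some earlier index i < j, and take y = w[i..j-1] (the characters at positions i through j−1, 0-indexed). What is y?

State sequence: 0 -c-> 5 -c-> 5 -a-> 2 -b-> 0 -b-> 0 -b-> 0 -b-> 0 -a-> 5
First repeat at step 2: 5 was already visited.

So i = 1, j = 2, giving x = w[0:1] = c, y = w[1:2] = c, z = w[2:8] = abbbba.
Check: |xy| = 2 ≤ 6 and |y| = 1 ≥ 1. Reading y takes A from 5 back to 5, so every xyⁱz is accepted.
The DFA has 6 states, so the proof of the pumping lemma guarantees a repeated state among the first 6+1 visited; the segment between the two visits is the pumpable y.

c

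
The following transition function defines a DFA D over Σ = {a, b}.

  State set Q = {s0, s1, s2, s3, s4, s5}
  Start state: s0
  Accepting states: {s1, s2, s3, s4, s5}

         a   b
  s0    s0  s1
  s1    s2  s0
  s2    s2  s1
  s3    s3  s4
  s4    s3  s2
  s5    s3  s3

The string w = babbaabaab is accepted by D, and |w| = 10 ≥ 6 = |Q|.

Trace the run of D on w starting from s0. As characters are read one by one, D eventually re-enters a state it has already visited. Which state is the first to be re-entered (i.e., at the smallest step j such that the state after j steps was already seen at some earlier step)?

s1

State sequence: s0 -b-> s1 -a-> s2 -b-> s1 -b-> s0 -a-> s0 -a-> s0 -b-> s1 -a-> s2 -a-> s2 -b-> s1
First repeat at step 3: s1 was already visited.

The earliest repeat is at step j = 3: D is in s1, which it already visited at step i = 1.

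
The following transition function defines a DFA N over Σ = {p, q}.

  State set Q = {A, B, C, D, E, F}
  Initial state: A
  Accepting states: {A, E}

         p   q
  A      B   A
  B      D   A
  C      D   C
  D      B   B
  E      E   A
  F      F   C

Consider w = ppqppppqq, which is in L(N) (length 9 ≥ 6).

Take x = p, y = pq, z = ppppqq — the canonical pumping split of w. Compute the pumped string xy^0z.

pppppqq

xy⁰z = xz = p·ppppqq = pppppqq.
Reading y = pq takes N from B back to B, so after x the machine is still in B, and z then leads to the accepting state A. Hence pppppqq ∈ L(N).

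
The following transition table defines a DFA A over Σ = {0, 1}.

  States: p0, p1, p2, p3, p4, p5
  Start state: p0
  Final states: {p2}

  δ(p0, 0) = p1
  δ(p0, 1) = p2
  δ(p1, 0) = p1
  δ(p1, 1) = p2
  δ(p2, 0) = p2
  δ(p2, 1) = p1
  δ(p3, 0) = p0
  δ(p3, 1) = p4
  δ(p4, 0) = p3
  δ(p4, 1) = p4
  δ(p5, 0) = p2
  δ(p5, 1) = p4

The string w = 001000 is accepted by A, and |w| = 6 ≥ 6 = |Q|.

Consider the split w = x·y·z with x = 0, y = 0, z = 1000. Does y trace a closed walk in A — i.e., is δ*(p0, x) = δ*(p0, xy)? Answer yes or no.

State sequence: p0 -0-> p1 -0-> p1

After x (step 1): p1. After xy (step 2): p1.
They match, so y = 0 drives A around a cycle from p1 back to itself; pumping y any number of times keeps A in p1 before reading z, and xyⁱz ∈ L(A) for every i ≥ 0.

yes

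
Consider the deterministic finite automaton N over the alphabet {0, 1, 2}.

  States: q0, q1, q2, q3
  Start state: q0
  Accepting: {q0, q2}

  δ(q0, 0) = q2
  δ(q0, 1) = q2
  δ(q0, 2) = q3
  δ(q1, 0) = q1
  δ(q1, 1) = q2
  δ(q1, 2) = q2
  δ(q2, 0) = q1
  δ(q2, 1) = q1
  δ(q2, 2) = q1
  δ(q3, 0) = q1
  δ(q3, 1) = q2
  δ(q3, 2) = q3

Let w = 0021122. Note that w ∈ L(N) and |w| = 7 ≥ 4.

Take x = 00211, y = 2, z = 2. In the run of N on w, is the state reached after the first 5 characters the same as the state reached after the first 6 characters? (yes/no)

no

State sequence: q0 -0-> q2 -0-> q1 -2-> q2 -1-> q1 -1-> q2 -2-> q1

After x (step 5): q2. After xy (step 6): q1.
They differ (q2 ≠ q1), so y is not a cycle from the state after x; this split is not the one the pumping-lemma construction produces, and pumping y need not keep the string in L(N).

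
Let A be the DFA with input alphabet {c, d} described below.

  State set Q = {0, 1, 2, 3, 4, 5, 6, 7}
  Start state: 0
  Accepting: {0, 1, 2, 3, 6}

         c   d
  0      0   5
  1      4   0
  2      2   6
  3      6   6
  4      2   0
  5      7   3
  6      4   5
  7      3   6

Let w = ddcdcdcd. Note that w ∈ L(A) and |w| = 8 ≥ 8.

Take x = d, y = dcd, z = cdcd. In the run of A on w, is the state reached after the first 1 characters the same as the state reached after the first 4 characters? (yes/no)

Run of A on the first 4 characters of w = d d c d:
  step 0: 0  (start)
  step 1: 5  (read d: 0→5)
  step 2: 3  (read d: 5→3)
  step 3: 6  (read c: 3→6)
  step 4: 5  (read d: 6→5)

After x (step 1): 5. After xy (step 4): 5.
They match, so y = dcd drives A around a cycle from 5 back to itself; pumping y any number of times keeps A in 5 before reading z, and xyⁱz ∈ L(A) for every i ≥ 0.

yes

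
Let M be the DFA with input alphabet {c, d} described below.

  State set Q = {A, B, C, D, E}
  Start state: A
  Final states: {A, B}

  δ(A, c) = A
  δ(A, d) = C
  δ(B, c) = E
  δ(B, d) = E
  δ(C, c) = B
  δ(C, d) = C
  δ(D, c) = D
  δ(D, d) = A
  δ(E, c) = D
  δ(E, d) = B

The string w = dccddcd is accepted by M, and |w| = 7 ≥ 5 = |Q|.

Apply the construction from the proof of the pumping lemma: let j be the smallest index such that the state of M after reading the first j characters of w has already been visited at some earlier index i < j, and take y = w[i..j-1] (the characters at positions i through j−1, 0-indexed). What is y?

cd

State sequence: A -d-> C -c-> B -c-> E -d-> B -d-> E -c-> D -d-> A
First repeat at step 4: B was already visited.

So i = 2, j = 4, giving x = w[0:2] = dc, y = w[2:4] = cd, z = w[4:7] = dcd.
Check: |xy| = 4 ≤ 5 and |y| = 2 ≥ 1. Reading y takes M from B back to B, so every xyⁱz is accepted.
Since M has 5 states, any run of length ≥ 5 visits 5+1 states, so by pigeonhole some state repeats within the first 5 steps — that repeat gives the pumpable loop.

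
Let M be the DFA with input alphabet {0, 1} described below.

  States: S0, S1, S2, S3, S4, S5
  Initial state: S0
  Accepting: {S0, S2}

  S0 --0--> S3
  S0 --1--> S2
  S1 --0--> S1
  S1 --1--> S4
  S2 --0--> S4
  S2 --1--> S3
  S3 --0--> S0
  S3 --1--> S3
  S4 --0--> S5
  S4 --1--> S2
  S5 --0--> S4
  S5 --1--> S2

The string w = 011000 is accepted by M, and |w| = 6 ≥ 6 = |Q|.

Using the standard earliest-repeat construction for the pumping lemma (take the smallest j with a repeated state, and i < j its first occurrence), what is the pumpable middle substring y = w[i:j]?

State sequence: S0 -0-> S3 -1-> S3 -1-> S3 -0-> S0 -0-> S3 -0-> S0
First repeat at step 2: S3 was already visited.

So i = 1, j = 2, giving x = w[0:1] = 0, y = w[1:2] = 1, z = w[2:6] = 1000.
Check: |xy| = 2 ≤ 6 and |y| = 1 ≥ 1. Reading y takes M from S3 back to S3, so every xyⁱz is accepted.
The DFA has 6 states, so the proof of the pumping lemma guarantees a repeated state among the first 6+1 visited; the segment between the two visits is the pumpable y.

1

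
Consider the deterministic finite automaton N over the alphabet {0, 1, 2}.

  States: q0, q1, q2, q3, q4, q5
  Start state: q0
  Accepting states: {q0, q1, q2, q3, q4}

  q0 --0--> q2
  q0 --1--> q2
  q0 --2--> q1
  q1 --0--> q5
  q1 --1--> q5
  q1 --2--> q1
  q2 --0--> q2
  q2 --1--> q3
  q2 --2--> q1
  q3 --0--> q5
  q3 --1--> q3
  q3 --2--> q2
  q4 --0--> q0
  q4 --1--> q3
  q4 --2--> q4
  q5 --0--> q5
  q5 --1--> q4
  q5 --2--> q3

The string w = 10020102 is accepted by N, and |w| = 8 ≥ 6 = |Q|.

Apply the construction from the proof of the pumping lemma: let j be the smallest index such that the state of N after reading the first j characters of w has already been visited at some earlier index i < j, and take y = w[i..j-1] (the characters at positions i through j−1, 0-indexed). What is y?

Run of N on w = 1 0 0 2 0 1 0 2:
  step 0: q0  (start)
  step 1: q2  (read 1: q0→q2)
  step 2: q2  (read 0: q2→q2)   ← first repeat (q2 seen earlier)
  step 3: q2  (read 0: q2→q2)
  step 4: q1  (read 2: q2→q1)
  step 5: q5  (read 0: q1→q5)
  step 6: q4  (read 1: q5→q4)
  step 7: q0  (read 0: q4→q0)
  step 8: q1  (read 2: q0→q1)

So i = 1, j = 2, giving x = w[0:1] = 1, y = w[1:2] = 0, z = w[2:8] = 020102.
Check: |xy| = 2 ≤ 6 and |y| = 1 ≥ 1. Reading y takes N from q2 back to q2, so every xyⁱz is accepted.
Since N has 6 states, any run of length ≥ 6 visits 6+1 states, so by pigeonhole some state repeats within the first 6 steps — that repeat gives the pumpable loop.

0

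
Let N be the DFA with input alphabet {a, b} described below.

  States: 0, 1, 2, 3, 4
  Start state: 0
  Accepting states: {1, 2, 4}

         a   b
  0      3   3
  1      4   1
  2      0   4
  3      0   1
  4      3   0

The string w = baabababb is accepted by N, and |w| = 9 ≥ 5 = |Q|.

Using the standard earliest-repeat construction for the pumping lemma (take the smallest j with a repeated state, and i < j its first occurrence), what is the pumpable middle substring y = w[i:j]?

State sequence: 0 -b-> 3 -a-> 0 -a-> 3 -b-> 1 -a-> 4 -b-> 0 -a-> 3 -b-> 1 -b-> 1
First repeat at step 2: 0 was already visited.

So i = 0, j = 2, giving x = w[0:0] = ε, y = w[0:2] = ba, z = w[2:9] = abababb.
Check: |xy| = 2 ≤ 5 and |y| = 2 ≥ 1. Reading y takes N from 0 back to 0, so every xyⁱz is accepted.

ba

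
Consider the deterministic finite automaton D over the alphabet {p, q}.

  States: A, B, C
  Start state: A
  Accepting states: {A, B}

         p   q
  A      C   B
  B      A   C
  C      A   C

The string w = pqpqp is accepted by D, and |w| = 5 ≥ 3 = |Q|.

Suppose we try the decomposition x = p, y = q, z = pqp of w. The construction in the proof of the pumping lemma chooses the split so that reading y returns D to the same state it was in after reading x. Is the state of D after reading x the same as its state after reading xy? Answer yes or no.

yes

Run of D on the first 2 characters of w = p q:
  step 0: A  (start)
  step 1: C  (read p: A→C)
  step 2: C  (read q: C→C)

After x (step 1): C. After xy (step 2): C.
They match, so y = q drives D around a cycle from C back to itself; pumping y any number of times keeps D in C before reading z, and xyⁱz ∈ L(D) for every i ≥ 0.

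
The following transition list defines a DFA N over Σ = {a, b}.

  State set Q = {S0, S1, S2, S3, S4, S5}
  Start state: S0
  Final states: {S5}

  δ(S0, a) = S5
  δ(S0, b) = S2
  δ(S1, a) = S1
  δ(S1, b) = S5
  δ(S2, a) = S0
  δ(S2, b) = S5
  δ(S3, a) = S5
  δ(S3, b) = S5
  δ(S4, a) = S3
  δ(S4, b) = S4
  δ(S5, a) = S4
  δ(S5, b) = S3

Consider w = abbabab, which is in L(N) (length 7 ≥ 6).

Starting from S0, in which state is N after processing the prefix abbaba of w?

State sequence: S0 -a-> S5 -b-> S3 -b-> S5 -a-> S4 -b-> S4 -a-> S3

After reading 6 characters, N is in state S3.

S3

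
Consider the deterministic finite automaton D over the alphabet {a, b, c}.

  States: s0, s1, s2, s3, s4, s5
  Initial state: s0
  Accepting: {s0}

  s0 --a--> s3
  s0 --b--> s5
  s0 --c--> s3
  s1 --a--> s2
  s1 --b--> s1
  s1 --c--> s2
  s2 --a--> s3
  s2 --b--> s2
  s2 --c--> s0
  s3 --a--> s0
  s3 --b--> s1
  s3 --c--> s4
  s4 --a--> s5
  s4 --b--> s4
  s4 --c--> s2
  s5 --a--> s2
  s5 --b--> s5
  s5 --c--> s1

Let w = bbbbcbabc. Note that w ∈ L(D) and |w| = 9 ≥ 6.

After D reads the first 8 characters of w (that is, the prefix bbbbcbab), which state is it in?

Run of D on the first 8 characters of w = b b b b c b a b:
  step 0: s0  (start)
  step 1: s5  (read b: s0→s5)
  step 2: s5  (read b: s5→s5)
  step 3: s5  (read b: s5→s5)
  step 4: s5  (read b: s5→s5)
  step 5: s1  (read c: s5→s1)
  step 6: s1  (read b: s1→s1)
  step 7: s2  (read a: s1→s2)
  step 8: s2  (read b: s2→s2)

After reading 8 characters, D is in state s2.

s2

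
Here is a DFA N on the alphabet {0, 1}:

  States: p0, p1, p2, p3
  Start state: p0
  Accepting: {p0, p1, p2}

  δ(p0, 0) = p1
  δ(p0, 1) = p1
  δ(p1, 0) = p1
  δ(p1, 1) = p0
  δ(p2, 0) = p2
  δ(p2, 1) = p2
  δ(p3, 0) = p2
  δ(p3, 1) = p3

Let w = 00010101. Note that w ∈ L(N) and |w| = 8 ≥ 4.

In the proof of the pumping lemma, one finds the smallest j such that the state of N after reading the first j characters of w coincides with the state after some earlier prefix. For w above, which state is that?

p1

Run of N on w = 0 0 0 1 0 1 0 1:
  step 0: p0  (start)
  step 1: p1  (read 0: p0→p1)
  step 2: p1  (read 0: p1→p1)   ← first repeat (p1 seen earlier)
  step 3: p1  (read 0: p1→p1)
  step 4: p0  (read 1: p1→p0)
  step 5: p1  (read 0: p0→p1)
  step 6: p0  (read 1: p1→p0)
  step 7: p1  (read 0: p0→p1)
  step 8: p0  (read 1: p1→p0)

The earliest repeat is at step j = 2: N is in p1, which it already visited at step i = 1.
With |Q| = 4, pigeonhole forces a state repeat no later than step 4; the substring read between the first and second visits to that state can be pumped.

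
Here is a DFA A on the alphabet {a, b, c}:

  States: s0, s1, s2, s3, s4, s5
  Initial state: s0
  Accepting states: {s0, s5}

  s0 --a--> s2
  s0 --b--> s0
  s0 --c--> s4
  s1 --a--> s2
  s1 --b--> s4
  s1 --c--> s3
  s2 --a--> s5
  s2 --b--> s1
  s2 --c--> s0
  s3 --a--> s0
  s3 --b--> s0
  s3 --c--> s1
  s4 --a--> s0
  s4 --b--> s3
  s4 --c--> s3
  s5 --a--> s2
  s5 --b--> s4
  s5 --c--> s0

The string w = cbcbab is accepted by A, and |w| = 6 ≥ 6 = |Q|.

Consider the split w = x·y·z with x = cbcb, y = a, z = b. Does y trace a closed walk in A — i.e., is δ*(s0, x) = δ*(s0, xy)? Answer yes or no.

Run of A on the first 5 characters of w = c b c b a:
  step 0: s0  (start)
  step 1: s4  (read c: s0→s4)
  step 2: s3  (read b: s4→s3)
  step 3: s1  (read c: s3→s1)
  step 4: s4  (read b: s1→s4)
  step 5: s0  (read a: s4→s0)

After x (step 4): s4. After xy (step 5): s0.
They differ (s4 ≠ s0), so y is not a cycle from the state after x; this split is not the one the pumping-lemma construction produces, and pumping y need not keep the string in L(A).

no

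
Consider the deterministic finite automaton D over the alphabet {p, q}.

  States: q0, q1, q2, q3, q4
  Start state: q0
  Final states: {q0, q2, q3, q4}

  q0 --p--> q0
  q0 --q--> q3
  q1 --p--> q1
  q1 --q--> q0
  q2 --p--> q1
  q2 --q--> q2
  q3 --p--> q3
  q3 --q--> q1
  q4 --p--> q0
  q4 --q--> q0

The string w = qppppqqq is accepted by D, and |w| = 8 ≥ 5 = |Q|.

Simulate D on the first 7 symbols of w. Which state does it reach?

q0

Run of D on the first 7 characters of w = q p p p p q q:
  step 0: q0  (start)
  step 1: q3  (read q: q0→q3)
  step 2: q3  (read p: q3→q3)
  step 3: q3  (read p: q3→q3)
  step 4: q3  (read p: q3→q3)
  step 5: q3  (read p: q3→q3)
  step 6: q1  (read q: q3→q1)
  step 7: q0  (read q: q1→q0)

After reading 7 characters, D is in state q0.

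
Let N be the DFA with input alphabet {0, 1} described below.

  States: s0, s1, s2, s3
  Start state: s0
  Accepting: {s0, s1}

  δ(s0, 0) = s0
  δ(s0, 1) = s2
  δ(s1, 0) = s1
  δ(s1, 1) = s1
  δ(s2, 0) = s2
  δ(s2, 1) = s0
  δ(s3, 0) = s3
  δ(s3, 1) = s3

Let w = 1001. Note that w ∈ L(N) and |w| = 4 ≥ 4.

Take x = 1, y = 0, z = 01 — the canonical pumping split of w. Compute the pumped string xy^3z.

100001

xy^3z = 1·0·0·0·01 = 100001.
Reading y = 0 takes N from s2 back to s2, so after x·y·y·y the machine is still in s2, and z then leads to the accepting state s0. Hence 100001 ∈ L(N).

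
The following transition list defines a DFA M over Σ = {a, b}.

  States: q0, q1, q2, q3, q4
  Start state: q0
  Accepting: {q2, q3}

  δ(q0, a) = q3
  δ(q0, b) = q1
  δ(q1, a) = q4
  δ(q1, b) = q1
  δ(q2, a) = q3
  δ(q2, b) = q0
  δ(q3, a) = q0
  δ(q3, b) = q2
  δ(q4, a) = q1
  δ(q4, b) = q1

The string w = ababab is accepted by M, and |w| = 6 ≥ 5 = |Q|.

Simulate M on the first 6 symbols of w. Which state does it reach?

q2

Run of M on the first 6 characters of w = a b a b a b:
  step 0: q0  (start)
  step 1: q3  (read a: q0→q3)
  step 2: q2  (read b: q3→q2)
  step 3: q3  (read a: q2→q3)
  step 4: q2  (read b: q3→q2)
  step 5: q3  (read a: q2→q3)
  step 6: q2  (read b: q3→q2)

After reading 6 characters, M is in state q2.
(This kind of state-tracing is the core of the pumping-lemma construction: with 5 states, pigeonhole forces a repeat within the first 5 steps.)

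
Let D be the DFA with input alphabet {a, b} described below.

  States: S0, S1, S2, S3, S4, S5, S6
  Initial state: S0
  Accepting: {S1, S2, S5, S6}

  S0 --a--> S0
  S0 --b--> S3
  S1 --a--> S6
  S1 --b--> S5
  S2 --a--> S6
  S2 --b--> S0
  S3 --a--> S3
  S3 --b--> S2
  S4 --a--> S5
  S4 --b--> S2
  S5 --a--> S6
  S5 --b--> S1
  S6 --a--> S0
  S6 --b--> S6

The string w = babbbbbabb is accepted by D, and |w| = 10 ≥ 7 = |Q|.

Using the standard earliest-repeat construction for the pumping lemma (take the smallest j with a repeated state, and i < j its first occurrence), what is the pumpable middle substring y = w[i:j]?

Run of D on w = b a b b b b b a b b:
  step 0: S0  (start)
  step 1: S3  (read b: S0→S3)
  step 2: S3  (read a: S3→S3)   ← first repeat (S3 seen earlier)
  step 3: S2  (read b: S3→S2)
  step 4: S0  (read b: S2→S0)
  step 5: S3  (read b: S0→S3)
  step 6: S2  (read b: S3→S2)
  step 7: S0  (read b: S2→S0)
  step 8: S0  (read a: S0→S0)
  step 9: S3  (read b: S0→S3)
  step 10: S2  (read b: S3→S2)

So i = 1, j = 2, giving x = w[0:1] = b, y = w[1:2] = a, z = w[2:10] = bbbbbabb.
Check: |xy| = 2 ≤ 7 and |y| = 1 ≥ 1. Reading y takes D from S3 back to S3, so every xyⁱz is accepted.
Pumping length from the standard proof: p = 7 (the number of states). The repeated state found above gives |xy| = j ≤ 7 and |y| = j − i ≥ 1.

a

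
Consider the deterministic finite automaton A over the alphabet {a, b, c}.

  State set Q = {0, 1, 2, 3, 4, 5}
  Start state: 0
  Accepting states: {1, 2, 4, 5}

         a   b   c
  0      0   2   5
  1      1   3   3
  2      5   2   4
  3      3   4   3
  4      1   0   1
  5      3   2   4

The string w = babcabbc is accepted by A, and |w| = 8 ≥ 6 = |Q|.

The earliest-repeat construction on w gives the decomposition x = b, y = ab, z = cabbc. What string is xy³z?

xy^3z = b·ab·ab·ab·cabbc = babababcabbc.
Reading y = ab takes A from 2 back to 2, so after x·y·y·y the machine is still in 2, and z then leads to the accepting state 1. Hence babababcabbc ∈ L(A).

babababcabbc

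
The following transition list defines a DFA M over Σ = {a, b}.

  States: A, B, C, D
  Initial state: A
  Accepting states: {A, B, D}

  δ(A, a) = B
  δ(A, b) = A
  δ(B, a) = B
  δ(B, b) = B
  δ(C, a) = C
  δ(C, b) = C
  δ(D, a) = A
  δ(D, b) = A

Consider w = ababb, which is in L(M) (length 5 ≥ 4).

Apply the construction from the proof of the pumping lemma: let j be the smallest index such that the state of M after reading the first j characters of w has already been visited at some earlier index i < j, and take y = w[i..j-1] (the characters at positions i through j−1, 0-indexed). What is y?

State sequence: A -a-> B -b-> B -a-> B -b-> B -b-> B
First repeat at step 2: B was already visited.

So i = 1, j = 2, giving x = w[0:1] = a, y = w[1:2] = b, z = w[2:5] = abb.
Check: |xy| = 2 ≤ 4 and |y| = 1 ≥ 1. Reading y takes M from B back to B, so every xyⁱz is accepted.

b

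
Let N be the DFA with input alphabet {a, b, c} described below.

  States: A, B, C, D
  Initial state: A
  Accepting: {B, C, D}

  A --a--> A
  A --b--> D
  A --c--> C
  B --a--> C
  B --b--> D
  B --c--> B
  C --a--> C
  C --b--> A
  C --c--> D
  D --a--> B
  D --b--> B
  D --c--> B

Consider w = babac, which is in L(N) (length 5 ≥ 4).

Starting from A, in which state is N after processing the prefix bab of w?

D

State sequence: A -b-> D -a-> B -b-> D

After reading 3 characters, N is in state D.
(This kind of state-tracing is the core of the pumping-lemma construction: with 4 states, pigeonhole forces a repeat within the first 4 steps.)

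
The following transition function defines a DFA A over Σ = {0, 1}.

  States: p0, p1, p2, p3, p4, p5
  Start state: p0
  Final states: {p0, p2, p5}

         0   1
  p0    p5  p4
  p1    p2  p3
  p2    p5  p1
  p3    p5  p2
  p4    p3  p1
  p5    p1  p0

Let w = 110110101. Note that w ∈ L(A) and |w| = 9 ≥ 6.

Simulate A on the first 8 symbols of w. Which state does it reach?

Run of A on the first 8 characters of w = 1 1 0 1 1 0 1 0:
  step 0: p0  (start)
  step 1: p4  (read 1: p0→p4)
  step 2: p1  (read 1: p4→p1)
  step 3: p2  (read 0: p1→p2)
  step 4: p1  (read 1: p2→p1)
  step 5: p3  (read 1: p1→p3)
  step 6: p5  (read 0: p3→p5)
  step 7: p0  (read 1: p5→p0)
  step 8: p5  (read 0: p0→p5)

After reading 8 characters, A is in state p5.
(This kind of state-tracing is the core of the pumping-lemma construction: with 6 states, pigeonhole forces a repeat within the first 6 steps.)

p5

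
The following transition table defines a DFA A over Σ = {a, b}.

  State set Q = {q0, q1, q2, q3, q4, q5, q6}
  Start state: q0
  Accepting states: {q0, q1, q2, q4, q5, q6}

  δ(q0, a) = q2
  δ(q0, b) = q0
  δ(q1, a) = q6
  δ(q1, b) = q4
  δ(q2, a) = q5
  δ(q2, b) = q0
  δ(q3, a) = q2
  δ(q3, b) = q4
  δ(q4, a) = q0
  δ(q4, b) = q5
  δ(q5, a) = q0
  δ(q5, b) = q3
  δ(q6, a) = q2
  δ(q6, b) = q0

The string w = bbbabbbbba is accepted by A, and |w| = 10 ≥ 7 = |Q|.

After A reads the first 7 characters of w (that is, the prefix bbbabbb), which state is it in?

Run of A on the first 7 characters of w = b b b a b b b:
  step 0: q0  (start)
  step 1: q0  (read b: q0→q0)
  step 2: q0  (read b: q0→q0)
  step 3: q0  (read b: q0→q0)
  step 4: q2  (read a: q0→q2)
  step 5: q0  (read b: q2→q0)
  step 6: q0  (read b: q0→q0)
  step 7: q0  (read b: q0→q0)

After reading 7 characters, A is in state q0.
(This kind of state-tracing is the core of the pumping-lemma construction: with 7 states, pigeonhole forces a repeat within the first 7 steps.)

q0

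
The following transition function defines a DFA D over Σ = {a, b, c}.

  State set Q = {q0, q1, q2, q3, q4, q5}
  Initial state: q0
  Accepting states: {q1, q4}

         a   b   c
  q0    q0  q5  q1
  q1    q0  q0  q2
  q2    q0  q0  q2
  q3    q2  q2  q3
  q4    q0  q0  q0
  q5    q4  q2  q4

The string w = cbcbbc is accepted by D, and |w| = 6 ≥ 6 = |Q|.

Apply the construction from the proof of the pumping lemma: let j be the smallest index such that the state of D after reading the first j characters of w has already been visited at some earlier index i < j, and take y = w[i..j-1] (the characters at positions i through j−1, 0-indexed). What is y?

cb

Run of D on w = c b c b b c:
  step 0: q0  (start)
  step 1: q1  (read c: q0→q1)
  step 2: q0  (read b: q1→q0)   ← first repeat (q0 seen earlier)
  step 3: q1  (read c: q0→q1)
  step 4: q0  (read b: q1→q0)
  step 5: q5  (read b: q0→q5)
  step 6: q4  (read c: q5→q4)

So i = 0, j = 2, giving x = w[0:0] = ε, y = w[0:2] = cb, z = w[2:6] = cbbc.
Check: |xy| = 2 ≤ 6 and |y| = 2 ≥ 1. Reading y takes D from q0 back to q0, so every xyⁱz is accepted.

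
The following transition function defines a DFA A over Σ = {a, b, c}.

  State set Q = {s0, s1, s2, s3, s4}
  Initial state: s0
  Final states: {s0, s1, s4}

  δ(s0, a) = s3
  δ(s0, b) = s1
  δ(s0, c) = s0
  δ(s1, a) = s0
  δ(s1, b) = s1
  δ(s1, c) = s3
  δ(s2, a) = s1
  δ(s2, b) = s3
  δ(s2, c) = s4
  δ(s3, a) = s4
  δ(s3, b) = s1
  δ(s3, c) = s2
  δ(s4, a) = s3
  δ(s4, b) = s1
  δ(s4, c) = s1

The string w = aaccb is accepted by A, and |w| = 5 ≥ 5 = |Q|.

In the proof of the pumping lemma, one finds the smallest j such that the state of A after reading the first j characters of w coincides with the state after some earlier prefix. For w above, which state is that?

Run of A on w = a a c c b:
  step 0: s0  (start)
  step 1: s3  (read a: s0→s3)
  step 2: s4  (read a: s3→s4)
  step 3: s1  (read c: s4→s1)
  step 4: s3  (read c: s1→s3)   ← first repeat (s3 seen earlier)
  step 5: s1  (read b: s3→s1)

The earliest repeat is at step j = 4: A is in s3, which it already visited at step i = 1.

s3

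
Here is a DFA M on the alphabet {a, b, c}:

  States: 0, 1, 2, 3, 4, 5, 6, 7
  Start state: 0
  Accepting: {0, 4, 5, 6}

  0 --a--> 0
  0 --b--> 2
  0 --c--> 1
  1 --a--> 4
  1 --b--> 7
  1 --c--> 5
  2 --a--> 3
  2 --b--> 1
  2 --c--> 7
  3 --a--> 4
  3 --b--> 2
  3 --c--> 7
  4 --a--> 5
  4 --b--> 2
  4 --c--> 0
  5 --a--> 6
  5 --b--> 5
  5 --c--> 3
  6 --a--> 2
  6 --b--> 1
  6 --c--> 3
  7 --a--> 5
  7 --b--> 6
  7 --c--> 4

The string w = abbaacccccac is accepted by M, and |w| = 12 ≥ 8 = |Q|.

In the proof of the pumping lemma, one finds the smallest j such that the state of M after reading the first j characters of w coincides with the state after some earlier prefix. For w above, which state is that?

0

Run of M on w = a b b a a c c c c c a c:
  step 0: 0  (start)
  step 1: 0  (read a: 0→0)   ← first repeat (0 seen earlier)
  step 2: 2  (read b: 0→2)
  step 3: 1  (read b: 2→1)
  step 4: 4  (read a: 1→4)
  step 5: 5  (read a: 4→5)
  step 6: 3  (read c: 5→3)
  step 7: 7  (read c: 3→7)
  step 8: 4  (read c: 7→4)
  step 9: 0  (read c: 4→0)
  step 10: 1  (read c: 0→1)
  step 11: 4  (read a: 1→4)
  step 12: 0  (read c: 4→0)

The earliest repeat is at step j = 1: M is in 0, which it already visited at step i = 0.
The DFA has 8 states, so the proof of the pumping lemma guarantees a repeated state among the first 8+1 visited; the segment between the two visits is the pumpable y.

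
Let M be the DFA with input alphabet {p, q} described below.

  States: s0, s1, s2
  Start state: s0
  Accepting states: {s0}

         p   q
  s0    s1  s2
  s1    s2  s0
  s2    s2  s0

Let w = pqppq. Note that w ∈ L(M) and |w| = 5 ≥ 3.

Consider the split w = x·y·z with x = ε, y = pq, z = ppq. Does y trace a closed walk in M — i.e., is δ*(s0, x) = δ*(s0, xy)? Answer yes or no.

yes

State sequence: s0 -p-> s1 -q-> s0

After x (step 0): s0. After xy (step 2): s0.
They match, so y = pq drives M around a cycle from s0 back to itself; pumping y any number of times keeps M in s0 before reading z, and xyⁱz ∈ L(M) for every i ≥ 0.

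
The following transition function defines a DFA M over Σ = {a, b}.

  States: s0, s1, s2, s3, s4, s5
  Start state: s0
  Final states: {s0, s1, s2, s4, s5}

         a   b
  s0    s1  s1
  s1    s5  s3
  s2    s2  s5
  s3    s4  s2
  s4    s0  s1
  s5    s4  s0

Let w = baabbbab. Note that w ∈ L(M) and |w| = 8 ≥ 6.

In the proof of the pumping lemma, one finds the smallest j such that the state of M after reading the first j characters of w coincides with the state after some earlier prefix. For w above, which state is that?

Run of M on w = b a a b b b a b:
  step 0: s0  (start)
  step 1: s1  (read b: s0→s1)
  step 2: s5  (read a: s1→s5)
  step 3: s4  (read a: s5→s4)
  step 4: s1  (read b: s4→s1)   ← first repeat (s1 seen earlier)
  step 5: s3  (read b: s1→s3)
  step 6: s2  (read b: s3→s2)
  step 7: s2  (read a: s2→s2)
  step 8: s5  (read b: s2→s5)

The earliest repeat is at step j = 4: M is in s1, which it already visited at step i = 1.
The DFA has 6 states, so the proof of the pumping lemma guarantees a repeated state among the first 6+1 visited; the segment between the two visits is the pumpable y.

s1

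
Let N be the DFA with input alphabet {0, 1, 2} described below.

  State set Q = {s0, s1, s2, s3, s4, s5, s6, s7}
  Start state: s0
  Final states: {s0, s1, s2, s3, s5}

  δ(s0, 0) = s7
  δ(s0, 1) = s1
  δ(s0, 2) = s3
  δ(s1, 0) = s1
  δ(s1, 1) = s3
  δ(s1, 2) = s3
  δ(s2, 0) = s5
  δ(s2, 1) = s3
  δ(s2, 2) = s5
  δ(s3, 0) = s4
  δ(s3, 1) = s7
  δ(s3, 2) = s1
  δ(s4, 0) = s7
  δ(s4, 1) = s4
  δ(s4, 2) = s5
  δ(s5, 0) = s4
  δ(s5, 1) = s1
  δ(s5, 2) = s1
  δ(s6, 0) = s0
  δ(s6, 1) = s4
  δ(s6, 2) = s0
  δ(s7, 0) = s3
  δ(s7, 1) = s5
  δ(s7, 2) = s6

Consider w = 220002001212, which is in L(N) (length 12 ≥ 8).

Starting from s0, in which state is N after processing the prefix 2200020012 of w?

s1

State sequence: s0 -2-> s3 -2-> s1 -0-> s1 -0-> s1 -0-> s1 -2-> s3 -0-> s4 -0-> s7 -1-> s5 -2-> s1

After reading 10 characters, N is in state s1.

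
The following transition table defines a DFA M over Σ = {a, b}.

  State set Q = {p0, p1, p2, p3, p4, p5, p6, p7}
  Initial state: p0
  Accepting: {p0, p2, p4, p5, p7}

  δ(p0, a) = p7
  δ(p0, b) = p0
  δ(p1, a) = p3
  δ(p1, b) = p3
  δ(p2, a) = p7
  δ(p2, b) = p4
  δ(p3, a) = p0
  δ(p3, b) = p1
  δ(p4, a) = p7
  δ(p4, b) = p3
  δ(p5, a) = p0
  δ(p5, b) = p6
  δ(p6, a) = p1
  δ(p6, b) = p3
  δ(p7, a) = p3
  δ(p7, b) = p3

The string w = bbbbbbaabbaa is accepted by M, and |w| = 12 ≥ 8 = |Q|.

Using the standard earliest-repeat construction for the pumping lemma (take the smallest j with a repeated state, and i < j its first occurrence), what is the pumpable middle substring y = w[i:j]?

b

State sequence: p0 -b-> p0 -b-> p0 -b-> p0 -b-> p0 -b-> p0 -b-> p0 -a-> p7 -a-> p3 -b-> p1 -b-> p3 -a-> p0 -a-> p7
First repeat at step 1: p0 was already visited.

So i = 0, j = 1, giving x = w[0:0] = ε, y = w[0:1] = b, z = w[1:12] = bbbbbaabbaa.
Check: |xy| = 1 ≤ 8 and |y| = 1 ≥ 1. Reading y takes M from p0 back to p0, so every xyⁱz is accepted.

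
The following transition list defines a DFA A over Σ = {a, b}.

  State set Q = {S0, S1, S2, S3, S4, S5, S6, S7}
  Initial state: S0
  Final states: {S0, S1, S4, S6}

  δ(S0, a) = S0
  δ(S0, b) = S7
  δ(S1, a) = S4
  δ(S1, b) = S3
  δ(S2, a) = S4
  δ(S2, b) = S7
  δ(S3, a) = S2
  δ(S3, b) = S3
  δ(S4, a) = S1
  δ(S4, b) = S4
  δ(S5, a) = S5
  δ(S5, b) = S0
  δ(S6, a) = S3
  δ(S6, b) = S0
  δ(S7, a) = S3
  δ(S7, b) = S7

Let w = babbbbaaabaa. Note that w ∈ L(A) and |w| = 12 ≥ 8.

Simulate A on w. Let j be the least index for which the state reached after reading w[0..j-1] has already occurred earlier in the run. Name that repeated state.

Run of A on w = b a b b b b a a a b a a:
  step 0: S0  (start)
  step 1: S7  (read b: S0→S7)
  step 2: S3  (read a: S7→S3)
  step 3: S3  (read b: S3→S3)   ← first repeat (S3 seen earlier)
  step 4: S3  (read b: S3→S3)
  step 5: S3  (read b: S3→S3)
  step 6: S3  (read b: S3→S3)
  step 7: S2  (read a: S3→S2)
  step 8: S4  (read a: S2→S4)
  step 9: S1  (read a: S4→S1)
  step 10: S3  (read b: S1→S3)
  step 11: S2  (read a: S3→S2)
  step 12: S4  (read a: S2→S4)

The earliest repeat is at step j = 3: A is in S3, which it already visited at step i = 2.
The DFA has 8 states, so the proof of the pumping lemma guarantees a repeated state among the first 8+1 visited; the segment between the two visits is the pumpable y.

S3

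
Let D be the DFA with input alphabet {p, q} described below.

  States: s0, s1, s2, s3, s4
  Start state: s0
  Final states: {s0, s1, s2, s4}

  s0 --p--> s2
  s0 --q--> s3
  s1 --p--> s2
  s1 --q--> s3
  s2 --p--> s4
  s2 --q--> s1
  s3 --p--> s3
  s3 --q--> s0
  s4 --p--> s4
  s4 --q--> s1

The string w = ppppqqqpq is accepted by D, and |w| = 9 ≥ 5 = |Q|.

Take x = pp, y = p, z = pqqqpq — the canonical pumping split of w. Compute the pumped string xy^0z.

xy⁰z = xz = pp·pqqqpq = pppqqqpq.
Reading y = p takes D from s4 back to s4, so after x the machine is still in s4, and z then leads to the accepting state s1. Hence pppqqqpq ∈ L(D).

pppqqqpq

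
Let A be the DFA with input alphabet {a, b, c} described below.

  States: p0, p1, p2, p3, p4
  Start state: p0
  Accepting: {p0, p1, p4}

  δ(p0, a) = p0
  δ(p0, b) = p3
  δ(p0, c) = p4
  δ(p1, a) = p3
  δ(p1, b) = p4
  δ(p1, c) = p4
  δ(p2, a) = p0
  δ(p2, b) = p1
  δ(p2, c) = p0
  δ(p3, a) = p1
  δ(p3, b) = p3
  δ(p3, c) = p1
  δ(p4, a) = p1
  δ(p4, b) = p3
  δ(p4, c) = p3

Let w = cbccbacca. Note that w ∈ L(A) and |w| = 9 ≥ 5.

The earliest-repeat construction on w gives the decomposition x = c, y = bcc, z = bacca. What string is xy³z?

cbccbccbccbacca

xy^3z = c·bcc·bcc·bcc·bacca = cbccbccbccbacca.
Reading y = bcc takes A from p4 back to p4, so after x·y·y·y the machine is still in p4, and z then leads to the accepting state p1. Hence cbccbccbccbacca ∈ L(A).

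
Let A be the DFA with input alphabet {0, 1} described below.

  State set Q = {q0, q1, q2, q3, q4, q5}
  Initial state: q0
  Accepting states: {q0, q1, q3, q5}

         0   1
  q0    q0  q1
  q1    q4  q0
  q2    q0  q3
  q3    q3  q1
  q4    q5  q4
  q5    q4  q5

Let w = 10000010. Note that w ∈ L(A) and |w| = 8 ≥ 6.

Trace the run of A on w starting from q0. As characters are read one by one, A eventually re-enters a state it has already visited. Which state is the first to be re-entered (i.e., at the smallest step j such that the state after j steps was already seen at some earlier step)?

Run of A on w = 1 0 0 0 0 0 1 0:
  step 0: q0  (start)
  step 1: q1  (read 1: q0→q1)
  step 2: q4  (read 0: q1→q4)
  step 3: q5  (read 0: q4→q5)
  step 4: q4  (read 0: q5→q4)   ← first repeat (q4 seen earlier)
  step 5: q5  (read 0: q4→q5)
  step 6: q4  (read 0: q5→q4)
  step 7: q4  (read 1: q4→q4)
  step 8: q5  (read 0: q4→q5)

The earliest repeat is at step j = 4: A is in q4, which it already visited at step i = 2.
Pumping length from the standard proof: p = 6 (the number of states). The repeated state found above gives |xy| = j ≤ 6 and |y| = j − i ≥ 1.

q4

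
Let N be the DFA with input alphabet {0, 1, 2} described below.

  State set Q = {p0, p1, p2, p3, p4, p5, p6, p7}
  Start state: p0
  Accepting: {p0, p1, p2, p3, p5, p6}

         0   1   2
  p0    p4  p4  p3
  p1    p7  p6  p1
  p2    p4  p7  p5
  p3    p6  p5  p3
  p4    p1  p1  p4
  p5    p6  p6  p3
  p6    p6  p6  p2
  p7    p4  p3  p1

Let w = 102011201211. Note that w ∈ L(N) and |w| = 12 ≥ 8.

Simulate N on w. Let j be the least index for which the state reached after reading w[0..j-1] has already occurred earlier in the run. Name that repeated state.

State sequence: p0 -1-> p4 -0-> p1 -2-> p1 -0-> p7 -1-> p3 -1-> p5 -2-> p3 -0-> p6 -1-> p6 -2-> p2 -1-> p7 -1-> p3
First repeat at step 3: p1 was already visited.

The earliest repeat is at step j = 3: N is in p1, which it already visited at step i = 2.
With |Q| = 8, pigeonhole forces a state repeat no later than step 8; the substring read between the first and second visits to that state can be pumped.

p1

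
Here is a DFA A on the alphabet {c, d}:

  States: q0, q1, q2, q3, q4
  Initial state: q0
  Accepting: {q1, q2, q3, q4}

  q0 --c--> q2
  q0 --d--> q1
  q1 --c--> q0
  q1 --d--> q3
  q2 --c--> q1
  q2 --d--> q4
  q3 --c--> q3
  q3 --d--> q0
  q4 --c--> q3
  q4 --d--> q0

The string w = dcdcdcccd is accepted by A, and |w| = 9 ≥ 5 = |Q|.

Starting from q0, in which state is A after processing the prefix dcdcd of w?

q1

State sequence: q0 -d-> q1 -c-> q0 -d-> q1 -c-> q0 -d-> q1

After reading 5 characters, A is in state q1.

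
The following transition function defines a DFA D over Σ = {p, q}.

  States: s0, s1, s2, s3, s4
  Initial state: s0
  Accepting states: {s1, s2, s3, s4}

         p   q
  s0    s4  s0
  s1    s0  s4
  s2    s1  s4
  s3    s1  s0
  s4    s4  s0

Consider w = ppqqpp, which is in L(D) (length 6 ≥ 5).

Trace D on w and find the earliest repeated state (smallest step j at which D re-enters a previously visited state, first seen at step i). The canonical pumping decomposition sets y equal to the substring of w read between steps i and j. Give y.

p

Run of D on w = p p q q p p:
  step 0: s0  (start)
  step 1: s4  (read p: s0→s4)
  step 2: s4  (read p: s4→s4)   ← first repeat (s4 seen earlier)
  step 3: s0  (read q: s4→s0)
  step 4: s0  (read q: s0→s0)
  step 5: s4  (read p: s0→s4)
  step 6: s4  (read p: s4→s4)

So i = 1, j = 2, giving x = w[0:1] = p, y = w[1:2] = p, z = w[2:6] = qqpp.
Check: |xy| = 2 ≤ 5 and |y| = 1 ≥ 1. Reading y takes D from s4 back to s4, so every xyⁱz is accepted.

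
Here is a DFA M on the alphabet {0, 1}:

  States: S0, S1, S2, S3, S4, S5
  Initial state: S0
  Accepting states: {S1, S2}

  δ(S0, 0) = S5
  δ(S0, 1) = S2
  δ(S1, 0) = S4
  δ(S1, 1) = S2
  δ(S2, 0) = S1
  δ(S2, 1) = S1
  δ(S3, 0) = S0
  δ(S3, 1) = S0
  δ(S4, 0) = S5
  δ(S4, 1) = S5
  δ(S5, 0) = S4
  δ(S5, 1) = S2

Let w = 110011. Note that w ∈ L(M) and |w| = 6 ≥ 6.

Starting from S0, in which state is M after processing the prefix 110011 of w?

S1

State sequence: S0 -1-> S2 -1-> S1 -0-> S4 -0-> S5 -1-> S2 -1-> S1

After reading 6 characters, M is in state S1.
(This kind of state-tracing is the core of the pumping-lemma construction: with 6 states, pigeonhole forces a repeat within the first 6 steps.)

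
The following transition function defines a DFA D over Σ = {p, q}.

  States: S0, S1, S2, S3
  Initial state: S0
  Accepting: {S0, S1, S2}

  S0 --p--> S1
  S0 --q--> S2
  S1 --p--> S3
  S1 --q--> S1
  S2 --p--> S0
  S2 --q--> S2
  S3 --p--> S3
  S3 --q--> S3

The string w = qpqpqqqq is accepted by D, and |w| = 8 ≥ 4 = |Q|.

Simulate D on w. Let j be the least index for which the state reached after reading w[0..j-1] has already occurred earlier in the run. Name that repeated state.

State sequence: S0 -q-> S2 -p-> S0 -q-> S2 -p-> S0 -q-> S2 -q-> S2 -q-> S2 -q-> S2
First repeat at step 2: S0 was already visited.

The earliest repeat is at step j = 2: D is in S0, which it already visited at step i = 0.
With |Q| = 4, pigeonhole forces a state repeat no later than step 4; the substring read between the first and second visits to that state can be pumped.

S0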